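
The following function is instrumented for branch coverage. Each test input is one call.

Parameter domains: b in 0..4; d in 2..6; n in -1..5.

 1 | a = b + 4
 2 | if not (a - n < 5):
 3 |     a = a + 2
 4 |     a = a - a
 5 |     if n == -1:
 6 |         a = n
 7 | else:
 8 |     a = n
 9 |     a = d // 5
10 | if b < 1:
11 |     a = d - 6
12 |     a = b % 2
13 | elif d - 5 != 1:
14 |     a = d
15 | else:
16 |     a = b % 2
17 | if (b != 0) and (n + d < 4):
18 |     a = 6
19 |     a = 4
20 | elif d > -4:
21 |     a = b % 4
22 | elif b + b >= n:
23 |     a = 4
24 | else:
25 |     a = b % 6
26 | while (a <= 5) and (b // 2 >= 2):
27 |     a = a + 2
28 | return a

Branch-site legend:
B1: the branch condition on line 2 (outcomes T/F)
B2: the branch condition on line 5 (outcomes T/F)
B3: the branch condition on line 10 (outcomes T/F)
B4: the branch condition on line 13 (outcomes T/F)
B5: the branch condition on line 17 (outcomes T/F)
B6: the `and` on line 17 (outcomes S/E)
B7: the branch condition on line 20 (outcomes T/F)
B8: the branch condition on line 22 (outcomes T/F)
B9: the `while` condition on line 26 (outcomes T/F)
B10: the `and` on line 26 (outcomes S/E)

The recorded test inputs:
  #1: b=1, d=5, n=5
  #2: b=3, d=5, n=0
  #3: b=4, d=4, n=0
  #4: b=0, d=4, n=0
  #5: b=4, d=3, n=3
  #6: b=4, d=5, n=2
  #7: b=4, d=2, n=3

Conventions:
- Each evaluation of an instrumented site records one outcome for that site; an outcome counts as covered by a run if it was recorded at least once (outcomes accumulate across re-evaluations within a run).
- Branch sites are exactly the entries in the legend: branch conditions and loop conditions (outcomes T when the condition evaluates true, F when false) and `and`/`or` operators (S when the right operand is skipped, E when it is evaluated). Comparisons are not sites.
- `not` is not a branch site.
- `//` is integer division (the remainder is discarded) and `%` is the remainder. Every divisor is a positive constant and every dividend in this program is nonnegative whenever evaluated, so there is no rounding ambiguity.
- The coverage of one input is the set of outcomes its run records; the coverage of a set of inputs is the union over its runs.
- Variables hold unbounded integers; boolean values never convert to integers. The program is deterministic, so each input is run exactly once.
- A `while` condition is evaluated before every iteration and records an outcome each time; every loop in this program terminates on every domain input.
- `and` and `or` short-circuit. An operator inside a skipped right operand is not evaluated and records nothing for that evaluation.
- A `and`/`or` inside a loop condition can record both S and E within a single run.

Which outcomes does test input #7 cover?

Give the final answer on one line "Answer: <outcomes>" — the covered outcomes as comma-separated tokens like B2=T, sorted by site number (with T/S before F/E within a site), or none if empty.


Event log for input #7 (b=4, d=2, n=3):
  B1->T, B2->F, B3->F, B4->T, B6->E, B5->F, B7->T, B10->E, B9->T, B10->E
  B9->T, B10->E, B9->T, B10->S, B9->F
distinct outcomes covered: B1=T, B2=F, B3=F, B4=T, B5=F, B6=E, B7=T, B9=T, B9=F, B10=S, B10=E
Answer: B1=T, B2=F, B3=F, B4=T, B5=F, B6=E, B7=T, B9=T, B9=F, B10=S, B10=E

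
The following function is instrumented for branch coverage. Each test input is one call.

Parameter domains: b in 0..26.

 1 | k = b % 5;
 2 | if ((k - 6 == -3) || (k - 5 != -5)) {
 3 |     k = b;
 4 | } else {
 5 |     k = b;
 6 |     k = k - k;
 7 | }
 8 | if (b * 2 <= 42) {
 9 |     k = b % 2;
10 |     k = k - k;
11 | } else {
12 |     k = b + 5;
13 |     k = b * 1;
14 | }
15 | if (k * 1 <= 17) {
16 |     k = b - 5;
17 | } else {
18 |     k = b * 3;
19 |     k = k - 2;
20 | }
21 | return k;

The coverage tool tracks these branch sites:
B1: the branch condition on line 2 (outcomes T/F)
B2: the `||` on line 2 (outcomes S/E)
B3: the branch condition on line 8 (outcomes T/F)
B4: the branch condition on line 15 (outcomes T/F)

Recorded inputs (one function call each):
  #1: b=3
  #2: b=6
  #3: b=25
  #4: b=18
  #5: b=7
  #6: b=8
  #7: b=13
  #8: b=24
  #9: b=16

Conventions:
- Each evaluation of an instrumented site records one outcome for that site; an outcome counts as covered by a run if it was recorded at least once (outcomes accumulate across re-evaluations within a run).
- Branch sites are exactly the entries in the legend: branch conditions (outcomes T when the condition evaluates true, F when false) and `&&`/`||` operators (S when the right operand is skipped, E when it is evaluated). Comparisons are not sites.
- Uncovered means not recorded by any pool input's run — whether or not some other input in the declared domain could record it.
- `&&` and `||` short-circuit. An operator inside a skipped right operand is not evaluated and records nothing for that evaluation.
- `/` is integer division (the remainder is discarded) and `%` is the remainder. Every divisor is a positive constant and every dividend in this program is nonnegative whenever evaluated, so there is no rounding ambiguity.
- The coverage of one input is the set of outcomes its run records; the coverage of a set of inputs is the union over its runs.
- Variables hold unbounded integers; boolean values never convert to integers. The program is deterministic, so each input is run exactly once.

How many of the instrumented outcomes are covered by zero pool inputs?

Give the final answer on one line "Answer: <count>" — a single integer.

#1 (b=3) -> B2->S, B1->T, B3->T, B4->T; covered: B1=T, B2=S, B3=T, B4=T
#2 (b=6) -> B2->E, B1->T, B3->T, B4->T; covered: B1=T, B2=E, B3=T, B4=T
#3 (b=25) -> B2->E, B1->F, B3->F, B4->F; covered: B1=F, B2=E, B3=F, B4=F
#4 (b=18) -> B2->S, B1->T, B3->T, B4->T; covered: B1=T, B2=S, B3=T, B4=T
#5 (b=7) -> B2->E, B1->T, B3->T, B4->T; covered: B1=T, B2=E, B3=T, B4=T
#6 (b=8) -> B2->S, B1->T, B3->T, B4->T; covered: B1=T, B2=S, B3=T, B4=T
#7 (b=13) -> B2->S, B1->T, B3->T, B4->T; covered: B1=T, B2=S, B3=T, B4=T
#8 (b=24) -> B2->E, B1->T, B3->F, B4->F; covered: B1=T, B2=E, B3=F, B4=F
#9 (b=16) -> B2->E, B1->T, B3->T, B4->T; covered: B1=T, B2=E, B3=T, B4=T
union over the pool: B1=T, B1=F, B2=S, B2=E, B3=T, B3=F, B4=T, B4=F
uncovered (0 of 8): none

Answer: 0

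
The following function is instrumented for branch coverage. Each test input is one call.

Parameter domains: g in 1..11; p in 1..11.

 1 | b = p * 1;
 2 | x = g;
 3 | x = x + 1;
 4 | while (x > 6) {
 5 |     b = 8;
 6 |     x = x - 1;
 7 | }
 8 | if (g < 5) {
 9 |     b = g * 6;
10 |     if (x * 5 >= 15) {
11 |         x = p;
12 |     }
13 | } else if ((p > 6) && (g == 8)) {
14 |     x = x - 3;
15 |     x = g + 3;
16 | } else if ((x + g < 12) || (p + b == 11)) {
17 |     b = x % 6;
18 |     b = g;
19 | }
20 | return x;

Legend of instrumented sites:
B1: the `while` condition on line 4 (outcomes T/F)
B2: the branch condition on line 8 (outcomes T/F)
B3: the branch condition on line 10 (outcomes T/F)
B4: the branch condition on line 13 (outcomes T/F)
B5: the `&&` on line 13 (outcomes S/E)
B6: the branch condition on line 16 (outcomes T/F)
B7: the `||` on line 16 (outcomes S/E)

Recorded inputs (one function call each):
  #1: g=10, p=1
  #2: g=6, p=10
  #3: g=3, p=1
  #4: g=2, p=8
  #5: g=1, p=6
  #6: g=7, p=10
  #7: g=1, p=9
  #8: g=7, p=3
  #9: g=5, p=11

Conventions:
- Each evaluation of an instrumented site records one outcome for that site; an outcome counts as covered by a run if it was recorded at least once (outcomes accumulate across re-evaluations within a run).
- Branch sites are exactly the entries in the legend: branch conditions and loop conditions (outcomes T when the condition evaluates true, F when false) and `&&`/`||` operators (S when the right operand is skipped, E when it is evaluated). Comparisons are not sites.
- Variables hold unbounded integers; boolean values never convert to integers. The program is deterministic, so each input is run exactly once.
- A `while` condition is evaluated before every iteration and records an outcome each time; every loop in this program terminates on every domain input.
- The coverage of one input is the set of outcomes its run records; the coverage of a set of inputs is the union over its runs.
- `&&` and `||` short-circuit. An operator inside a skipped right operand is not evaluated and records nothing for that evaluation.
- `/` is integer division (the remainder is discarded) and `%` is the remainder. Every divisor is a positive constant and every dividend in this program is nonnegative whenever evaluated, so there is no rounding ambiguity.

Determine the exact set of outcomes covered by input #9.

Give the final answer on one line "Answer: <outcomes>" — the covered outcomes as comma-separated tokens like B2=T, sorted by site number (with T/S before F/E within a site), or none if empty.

Simulating input #9 (g=5, p=11) step by step:
  B1->F, B2->F, B5->E, B4->F, B7->S, B6->T
as a set, this run covers: B1=F, B2=F, B4=F, B5=E, B6=T, B7=S

Answer: B1=F, B2=F, B4=F, B5=E, B6=T, B7=S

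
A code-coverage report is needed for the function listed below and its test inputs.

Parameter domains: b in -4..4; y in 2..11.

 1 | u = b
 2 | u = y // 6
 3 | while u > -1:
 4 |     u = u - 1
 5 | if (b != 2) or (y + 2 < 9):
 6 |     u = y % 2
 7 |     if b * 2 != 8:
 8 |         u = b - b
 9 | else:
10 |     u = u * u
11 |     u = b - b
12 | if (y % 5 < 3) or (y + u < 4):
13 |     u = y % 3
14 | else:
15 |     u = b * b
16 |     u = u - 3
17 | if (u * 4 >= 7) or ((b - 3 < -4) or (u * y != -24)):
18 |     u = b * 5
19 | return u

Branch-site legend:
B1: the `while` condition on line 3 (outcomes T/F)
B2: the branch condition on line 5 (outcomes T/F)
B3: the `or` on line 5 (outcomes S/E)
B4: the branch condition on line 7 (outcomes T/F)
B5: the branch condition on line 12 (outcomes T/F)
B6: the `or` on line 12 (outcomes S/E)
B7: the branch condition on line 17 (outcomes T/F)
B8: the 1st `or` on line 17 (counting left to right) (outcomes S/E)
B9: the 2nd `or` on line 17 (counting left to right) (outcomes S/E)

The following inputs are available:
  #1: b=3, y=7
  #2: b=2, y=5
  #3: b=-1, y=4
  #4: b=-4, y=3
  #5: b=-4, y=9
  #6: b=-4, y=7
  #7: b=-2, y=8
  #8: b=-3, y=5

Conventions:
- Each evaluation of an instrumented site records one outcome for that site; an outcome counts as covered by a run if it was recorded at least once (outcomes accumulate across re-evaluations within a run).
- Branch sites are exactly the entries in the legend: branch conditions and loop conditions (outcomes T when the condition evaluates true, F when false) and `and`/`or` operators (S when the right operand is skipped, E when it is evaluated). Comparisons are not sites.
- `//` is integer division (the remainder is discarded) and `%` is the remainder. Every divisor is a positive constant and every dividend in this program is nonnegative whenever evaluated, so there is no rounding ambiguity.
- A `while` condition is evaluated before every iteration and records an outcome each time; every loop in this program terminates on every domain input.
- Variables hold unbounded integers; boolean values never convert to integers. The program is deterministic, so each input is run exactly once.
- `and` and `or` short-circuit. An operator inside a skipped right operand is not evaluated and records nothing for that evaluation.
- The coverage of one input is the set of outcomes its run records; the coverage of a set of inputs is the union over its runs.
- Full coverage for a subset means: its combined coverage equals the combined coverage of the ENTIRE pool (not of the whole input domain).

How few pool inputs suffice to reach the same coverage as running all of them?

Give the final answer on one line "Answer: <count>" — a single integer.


test 1 (b=3, y=7) fires B1->T, B1->T, B1->F, B3->S, B2->T, B4->T, B6->S, B5->T, B8->E, B9->E, B7->T; hits B1=T, B1=F, B2=T, B3=S, B4=T, B5=T, B6=S, B7=T, B8=E, B9=E
test 2 (b=2, y=5) fires B1->T, B1->F, B3->E, B2->T, B4->T, B6->S, B5->T, B8->S, B7->T; hits B1=T, B1=F, B2=T, B3=E, B4=T, B5=T, B6=S, B7=T, B8=S
test 3 (b=-1, y=4) fires B1->T, B1->F, B3->S, B2->T, B4->T, B6->E, B5->F, B8->E, B9->E, B7->T; hits B1=T, B1=F, B2=T, B3=S, B4=T, B5=F, B6=E, B7=T, B8=E, B9=E
test 4 (b=-4, y=3) fires B1->T, B1->F, B3->S, B2->T, B4->T, B6->E, B5->T, B8->E, B9->S, B7->T; hits B1=T, B1=F, B2=T, B3=S, B4=T, B5=T, B6=E, B7=T, B8=E, B9=S
test 5 (b=-4, y=9) fires B1->T, B1->T, B1->F, B3->S, B2->T, B4->T, B6->E, B5->F, B8->S, B7->T; hits B1=T, B1=F, B2=T, B3=S, B4=T, B5=F, B6=E, B7=T, B8=S
test 6 (b=-4, y=7) fires B1->T, B1->T, B1->F, B3->S, B2->T, B4->T, B6->S, B5->T, B8->E, B9->S, B7->T; hits B1=T, B1=F, B2=T, B3=S, B4=T, B5=T, B6=S, B7=T, B8=E, B9=S
test 7 (b=-2, y=8) fires B1->T, B1->T, B1->F, B3->S, B2->T, B4->T, B6->E, B5->F, B8->E, B9->S, B7->T; hits B1=T, B1=F, B2=T, B3=S, B4=T, B5=F, B6=E, B7=T, B8=E, B9=S
test 8 (b=-3, y=5) fires B1->T, B1->F, B3->S, B2->T, B4->T, B6->S, B5->T, B8->S, B7->T; hits B1=T, B1=F, B2=T, B3=S, B4=T, B5=T, B6=S, B7=T, B8=S
pool-wide coverage (15 outcomes): B1=T, B1=F, B2=T, B3=S, B3=E, B4=T, B5=T, B5=F, B6=S, B6=E, B7=T, B8=S, B8=E, B9=S, B9=E
every size-1 subset falls short of the 15 outcomes (best: 10/15)
every size-2 subset falls short of the 15 outcomes (best: 14/15)
the canonical winner is {1, 2, 7}: size 3, full 15-outcome coverage, earliest index list among size-3 covers
Answer: 3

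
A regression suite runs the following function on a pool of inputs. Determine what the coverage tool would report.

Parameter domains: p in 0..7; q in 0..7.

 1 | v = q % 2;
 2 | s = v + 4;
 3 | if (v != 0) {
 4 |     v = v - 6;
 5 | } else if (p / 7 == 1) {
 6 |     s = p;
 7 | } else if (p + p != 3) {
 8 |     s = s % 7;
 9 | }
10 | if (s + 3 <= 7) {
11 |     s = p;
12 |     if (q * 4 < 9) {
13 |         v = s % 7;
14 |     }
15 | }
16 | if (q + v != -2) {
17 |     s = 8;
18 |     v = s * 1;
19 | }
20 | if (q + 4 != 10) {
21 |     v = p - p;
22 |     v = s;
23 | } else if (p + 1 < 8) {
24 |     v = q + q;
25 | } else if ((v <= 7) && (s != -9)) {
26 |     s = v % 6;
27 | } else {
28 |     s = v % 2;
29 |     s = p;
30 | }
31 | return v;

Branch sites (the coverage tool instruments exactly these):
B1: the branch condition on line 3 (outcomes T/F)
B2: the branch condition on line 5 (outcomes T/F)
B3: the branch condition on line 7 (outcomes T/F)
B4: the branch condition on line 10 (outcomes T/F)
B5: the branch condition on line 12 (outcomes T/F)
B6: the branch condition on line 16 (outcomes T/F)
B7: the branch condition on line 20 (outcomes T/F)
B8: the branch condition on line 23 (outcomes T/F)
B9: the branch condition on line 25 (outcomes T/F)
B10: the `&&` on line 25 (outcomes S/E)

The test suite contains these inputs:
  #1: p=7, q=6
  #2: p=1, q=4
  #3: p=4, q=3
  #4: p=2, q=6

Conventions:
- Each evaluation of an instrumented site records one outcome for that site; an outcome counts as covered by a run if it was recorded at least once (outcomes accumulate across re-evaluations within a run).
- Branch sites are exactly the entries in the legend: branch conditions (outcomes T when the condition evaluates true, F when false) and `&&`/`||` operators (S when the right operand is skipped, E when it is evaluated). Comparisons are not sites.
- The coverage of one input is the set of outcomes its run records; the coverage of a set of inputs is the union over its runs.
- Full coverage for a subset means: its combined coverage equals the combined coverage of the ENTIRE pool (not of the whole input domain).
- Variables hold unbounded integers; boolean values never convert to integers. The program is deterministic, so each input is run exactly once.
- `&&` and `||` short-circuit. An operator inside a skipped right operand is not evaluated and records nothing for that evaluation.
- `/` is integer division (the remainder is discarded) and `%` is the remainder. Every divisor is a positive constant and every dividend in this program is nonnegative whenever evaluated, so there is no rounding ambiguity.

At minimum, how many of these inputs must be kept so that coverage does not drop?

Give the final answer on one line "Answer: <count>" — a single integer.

input #1, p=7, q=6: outcomes B1=F, B2=T, B4=F, B6=T, B7=F, B8=F, B9=F, B10=S
input #2, p=1, q=4: outcomes B1=F, B2=F, B3=T, B4=T, B5=F, B6=T, B7=T
input #3, p=4, q=3: outcomes B1=T, B4=F, B6=F, B7=T
input #4, p=2, q=6: outcomes B1=F, B2=F, B3=T, B4=T, B5=F, B6=T, B7=F, B8=T
the full pool covers 16 outcomes: B1=T, B1=F, B2=T, B2=F, B3=T, B4=T, B4=F, B5=F, B6=T, B6=F, B7=T, B7=F, B8=T, B8=F, B9=F, B10=S
size 1 is not enough: best union over all size-1 subsets is 8/16
size 2 is not enough: best union over all size-2 subsets is 13/16
the canonical winner is {1, 3, 4}: size 3, full 16-outcome coverage, earliest index list among size-3 covers

Answer: 3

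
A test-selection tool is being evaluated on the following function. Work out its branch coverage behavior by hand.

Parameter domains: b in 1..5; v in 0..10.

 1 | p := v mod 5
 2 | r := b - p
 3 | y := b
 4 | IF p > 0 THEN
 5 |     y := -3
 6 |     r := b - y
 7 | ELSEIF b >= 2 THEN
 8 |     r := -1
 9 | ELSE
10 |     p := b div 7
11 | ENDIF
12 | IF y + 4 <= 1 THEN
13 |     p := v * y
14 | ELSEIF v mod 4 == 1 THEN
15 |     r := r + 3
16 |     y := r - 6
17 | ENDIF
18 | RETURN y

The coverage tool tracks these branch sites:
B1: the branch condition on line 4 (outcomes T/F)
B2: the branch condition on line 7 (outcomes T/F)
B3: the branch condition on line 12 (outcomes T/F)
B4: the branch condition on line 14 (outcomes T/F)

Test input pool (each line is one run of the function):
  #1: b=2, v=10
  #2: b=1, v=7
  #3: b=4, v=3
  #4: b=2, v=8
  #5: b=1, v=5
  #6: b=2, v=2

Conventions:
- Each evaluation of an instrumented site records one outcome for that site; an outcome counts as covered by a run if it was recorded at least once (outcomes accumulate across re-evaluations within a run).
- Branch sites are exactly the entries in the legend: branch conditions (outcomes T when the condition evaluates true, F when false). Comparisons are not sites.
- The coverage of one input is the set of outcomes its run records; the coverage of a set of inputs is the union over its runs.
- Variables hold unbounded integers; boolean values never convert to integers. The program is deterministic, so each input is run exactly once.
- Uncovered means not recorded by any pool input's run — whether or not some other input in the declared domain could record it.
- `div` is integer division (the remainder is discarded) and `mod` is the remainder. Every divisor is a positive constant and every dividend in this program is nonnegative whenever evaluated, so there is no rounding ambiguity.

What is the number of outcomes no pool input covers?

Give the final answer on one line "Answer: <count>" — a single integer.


#1 (b=2, v=10) -> covered: B1=F, B2=T, B3=F, B4=F
#2 (b=1, v=7) -> covered: B1=T, B3=T
#3 (b=4, v=3) -> covered: B1=T, B3=T
#4 (b=2, v=8) -> covered: B1=T, B3=T
#5 (b=1, v=5) -> covered: B1=F, B2=F, B3=F, B4=T
#6 (b=2, v=2) -> covered: B1=T, B3=T
union over the pool: B1=T, B1=F, B2=T, B2=F, B3=T, B3=F, B4=T, B4=F
uncovered (0 of 8): none
Answer: 0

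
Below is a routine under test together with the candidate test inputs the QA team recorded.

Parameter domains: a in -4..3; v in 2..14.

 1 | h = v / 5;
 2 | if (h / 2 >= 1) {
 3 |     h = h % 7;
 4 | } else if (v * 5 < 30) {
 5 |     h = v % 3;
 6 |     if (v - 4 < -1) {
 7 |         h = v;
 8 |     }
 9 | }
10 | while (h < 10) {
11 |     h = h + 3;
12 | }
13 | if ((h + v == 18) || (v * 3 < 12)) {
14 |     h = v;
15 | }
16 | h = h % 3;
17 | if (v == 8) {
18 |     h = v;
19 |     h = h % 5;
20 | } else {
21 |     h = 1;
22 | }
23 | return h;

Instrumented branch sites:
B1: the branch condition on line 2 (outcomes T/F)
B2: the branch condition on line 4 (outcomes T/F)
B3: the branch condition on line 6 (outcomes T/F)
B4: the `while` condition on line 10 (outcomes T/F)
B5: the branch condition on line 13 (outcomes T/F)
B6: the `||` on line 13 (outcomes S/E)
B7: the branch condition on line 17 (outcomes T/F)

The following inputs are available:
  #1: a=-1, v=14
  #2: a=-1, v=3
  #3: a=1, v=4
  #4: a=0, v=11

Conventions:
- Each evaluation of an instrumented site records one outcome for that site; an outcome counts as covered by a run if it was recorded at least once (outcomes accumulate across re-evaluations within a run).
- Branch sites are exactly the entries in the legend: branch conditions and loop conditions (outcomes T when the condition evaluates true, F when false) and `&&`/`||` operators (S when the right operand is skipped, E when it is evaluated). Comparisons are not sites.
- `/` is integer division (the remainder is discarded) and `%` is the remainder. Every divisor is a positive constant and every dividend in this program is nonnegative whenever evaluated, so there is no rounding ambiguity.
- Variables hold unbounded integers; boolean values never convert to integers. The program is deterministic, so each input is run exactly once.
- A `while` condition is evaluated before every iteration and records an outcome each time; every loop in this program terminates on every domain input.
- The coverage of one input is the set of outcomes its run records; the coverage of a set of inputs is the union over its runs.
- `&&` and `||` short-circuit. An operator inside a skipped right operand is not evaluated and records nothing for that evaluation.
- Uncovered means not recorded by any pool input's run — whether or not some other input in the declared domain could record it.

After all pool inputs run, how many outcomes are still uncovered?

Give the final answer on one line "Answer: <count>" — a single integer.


#1 (a=-1, v=14) -> B1->T, B4->T, B4->T, B4->T, B4->F, B6->E, B5->F, B7->F; covered: B1=T, B4=T, B4=F, B5=F, B6=E, B7=F
#2 (a=-1, v=3) -> B1->F, B2->T, B3->F, B4->T, B4->T, B4->T, B4->T, B4->F, B6->E, B5->T, B7->F; covered: B1=F, B2=T, B3=F, B4=T, B4=F, B5=T, B6=E, B7=F
#3 (a=1, v=4) -> B1->F, B2->T, B3->F, B4->T, B4->T, B4->T, B4->F, B6->E, B5->F, B7->F; covered: B1=F, B2=T, B3=F, B4=T, B4=F, B5=F, B6=E, B7=F
#4 (a=0, v=11) -> B1->T, B4->T, B4->T, B4->T, B4->F, B6->E, B5->F, B7->F; covered: B1=T, B4=T, B4=F, B5=F, B6=E, B7=F
union over the pool: B1=T, B1=F, B2=T, B3=F, B4=T, B4=F, B5=T, B5=F, B6=E, B7=F
uncovered (4 of 14): B2=F, B3=T, B6=S, B7=T
Answer: 4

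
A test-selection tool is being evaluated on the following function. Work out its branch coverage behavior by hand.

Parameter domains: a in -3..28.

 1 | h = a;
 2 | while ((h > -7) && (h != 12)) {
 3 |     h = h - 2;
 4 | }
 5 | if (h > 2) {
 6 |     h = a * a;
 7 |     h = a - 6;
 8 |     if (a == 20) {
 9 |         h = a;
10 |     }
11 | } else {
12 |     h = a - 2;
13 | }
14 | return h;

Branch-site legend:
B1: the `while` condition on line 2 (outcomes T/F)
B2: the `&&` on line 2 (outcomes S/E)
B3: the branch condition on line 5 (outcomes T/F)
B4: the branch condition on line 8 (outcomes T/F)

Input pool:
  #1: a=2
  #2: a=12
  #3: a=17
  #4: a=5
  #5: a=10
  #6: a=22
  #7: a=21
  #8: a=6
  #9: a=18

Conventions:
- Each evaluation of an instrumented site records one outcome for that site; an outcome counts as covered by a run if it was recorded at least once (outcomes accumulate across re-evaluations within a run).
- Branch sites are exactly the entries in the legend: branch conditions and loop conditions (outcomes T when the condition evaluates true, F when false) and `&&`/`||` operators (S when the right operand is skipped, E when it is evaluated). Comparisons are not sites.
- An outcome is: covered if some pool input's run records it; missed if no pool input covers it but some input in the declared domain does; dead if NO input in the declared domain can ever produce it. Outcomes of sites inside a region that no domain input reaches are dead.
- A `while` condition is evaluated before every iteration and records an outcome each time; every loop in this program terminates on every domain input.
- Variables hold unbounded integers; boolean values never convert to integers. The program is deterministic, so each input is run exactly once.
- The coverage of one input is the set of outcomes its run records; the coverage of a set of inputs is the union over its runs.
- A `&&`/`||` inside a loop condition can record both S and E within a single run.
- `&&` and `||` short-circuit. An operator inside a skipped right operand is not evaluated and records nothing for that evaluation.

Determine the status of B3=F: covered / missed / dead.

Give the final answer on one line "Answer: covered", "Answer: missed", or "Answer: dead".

B3=F is recorded by pool input(s) 1, 3, 4, 5, 7, 8 -> covered

Answer: covered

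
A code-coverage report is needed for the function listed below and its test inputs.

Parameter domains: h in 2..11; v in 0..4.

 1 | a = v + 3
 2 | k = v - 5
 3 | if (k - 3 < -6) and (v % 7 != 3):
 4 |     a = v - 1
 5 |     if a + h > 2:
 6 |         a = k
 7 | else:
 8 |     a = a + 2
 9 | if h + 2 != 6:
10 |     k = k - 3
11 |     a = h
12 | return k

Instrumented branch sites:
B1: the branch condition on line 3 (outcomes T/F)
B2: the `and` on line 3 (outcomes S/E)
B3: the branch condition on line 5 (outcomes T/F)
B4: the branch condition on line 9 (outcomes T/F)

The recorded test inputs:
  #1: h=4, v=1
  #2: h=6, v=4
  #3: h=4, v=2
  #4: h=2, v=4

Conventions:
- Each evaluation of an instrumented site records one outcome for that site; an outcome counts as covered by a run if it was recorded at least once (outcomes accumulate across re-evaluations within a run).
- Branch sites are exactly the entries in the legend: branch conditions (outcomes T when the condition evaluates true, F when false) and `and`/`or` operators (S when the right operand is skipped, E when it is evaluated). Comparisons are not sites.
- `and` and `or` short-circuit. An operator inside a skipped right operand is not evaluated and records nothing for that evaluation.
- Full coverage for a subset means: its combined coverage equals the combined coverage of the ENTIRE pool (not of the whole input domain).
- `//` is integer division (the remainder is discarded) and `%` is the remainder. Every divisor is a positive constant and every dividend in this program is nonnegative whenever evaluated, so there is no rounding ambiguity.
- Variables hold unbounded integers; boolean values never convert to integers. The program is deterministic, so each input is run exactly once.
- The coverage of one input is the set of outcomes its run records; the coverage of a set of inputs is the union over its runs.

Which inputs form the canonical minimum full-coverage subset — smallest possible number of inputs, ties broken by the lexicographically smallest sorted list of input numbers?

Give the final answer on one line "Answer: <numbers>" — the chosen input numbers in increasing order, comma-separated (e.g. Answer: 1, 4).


input #1 (h=4, v=1): covers B1=T, B2=E, B3=T, B4=F
input #2 (h=6, v=4): covers B1=F, B2=S, B4=T
input #3 (h=4, v=2): covers B1=F, B2=S, B4=F
input #4 (h=2, v=4): covers B1=F, B2=S, B4=T
together the pool reaches 7 outcomes: B1=T, B1=F, B2=S, B2=E, B3=T, B4=T, B4=F
checked all size-1 subsets: none covers 7 outcomes (max 4/7)
the canonical winner is {1, 2}: size 2, full 7-outcome coverage, earliest index list among size-2 covers
Answer: 1, 2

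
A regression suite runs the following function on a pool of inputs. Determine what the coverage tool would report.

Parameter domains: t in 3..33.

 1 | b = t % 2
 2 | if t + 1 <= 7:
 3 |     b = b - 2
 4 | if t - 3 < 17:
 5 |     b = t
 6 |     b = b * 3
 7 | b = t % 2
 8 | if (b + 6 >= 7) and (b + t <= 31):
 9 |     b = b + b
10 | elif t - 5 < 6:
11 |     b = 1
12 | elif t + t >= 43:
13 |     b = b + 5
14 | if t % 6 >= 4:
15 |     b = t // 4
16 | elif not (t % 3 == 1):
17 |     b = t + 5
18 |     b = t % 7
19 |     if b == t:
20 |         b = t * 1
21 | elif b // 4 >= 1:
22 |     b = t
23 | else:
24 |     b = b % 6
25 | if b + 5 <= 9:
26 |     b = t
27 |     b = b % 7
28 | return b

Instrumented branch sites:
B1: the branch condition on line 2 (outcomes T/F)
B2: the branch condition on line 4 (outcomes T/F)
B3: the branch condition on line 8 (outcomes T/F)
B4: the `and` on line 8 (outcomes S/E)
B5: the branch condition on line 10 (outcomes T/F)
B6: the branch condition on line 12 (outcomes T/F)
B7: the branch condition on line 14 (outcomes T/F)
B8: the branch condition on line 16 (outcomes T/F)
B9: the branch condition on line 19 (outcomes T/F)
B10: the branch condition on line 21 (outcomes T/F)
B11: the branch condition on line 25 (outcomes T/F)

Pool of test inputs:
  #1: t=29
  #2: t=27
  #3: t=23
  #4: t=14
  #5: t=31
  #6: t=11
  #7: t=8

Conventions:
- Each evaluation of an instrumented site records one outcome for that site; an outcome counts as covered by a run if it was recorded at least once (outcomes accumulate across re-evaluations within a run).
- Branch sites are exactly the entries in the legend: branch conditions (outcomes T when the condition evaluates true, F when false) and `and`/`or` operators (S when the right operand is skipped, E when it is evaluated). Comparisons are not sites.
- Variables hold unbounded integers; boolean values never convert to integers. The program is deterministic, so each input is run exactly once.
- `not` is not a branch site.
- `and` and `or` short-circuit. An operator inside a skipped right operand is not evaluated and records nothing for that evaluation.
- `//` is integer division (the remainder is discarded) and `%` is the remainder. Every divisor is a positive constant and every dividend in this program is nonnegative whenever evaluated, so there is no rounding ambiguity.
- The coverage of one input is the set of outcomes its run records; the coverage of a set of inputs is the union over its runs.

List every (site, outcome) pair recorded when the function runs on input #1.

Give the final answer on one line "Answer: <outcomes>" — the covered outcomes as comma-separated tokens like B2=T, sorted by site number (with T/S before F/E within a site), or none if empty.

Simulating input #1 (t=29) step by step:
  B1->F, B2->F, B4->E, B3->T, B7->T, B11->F
deduplicating events, the covered set is: B1=F, B2=F, B3=T, B4=E, B7=T, B11=F

Answer: B1=F, B2=F, B3=T, B4=E, B7=T, B11=F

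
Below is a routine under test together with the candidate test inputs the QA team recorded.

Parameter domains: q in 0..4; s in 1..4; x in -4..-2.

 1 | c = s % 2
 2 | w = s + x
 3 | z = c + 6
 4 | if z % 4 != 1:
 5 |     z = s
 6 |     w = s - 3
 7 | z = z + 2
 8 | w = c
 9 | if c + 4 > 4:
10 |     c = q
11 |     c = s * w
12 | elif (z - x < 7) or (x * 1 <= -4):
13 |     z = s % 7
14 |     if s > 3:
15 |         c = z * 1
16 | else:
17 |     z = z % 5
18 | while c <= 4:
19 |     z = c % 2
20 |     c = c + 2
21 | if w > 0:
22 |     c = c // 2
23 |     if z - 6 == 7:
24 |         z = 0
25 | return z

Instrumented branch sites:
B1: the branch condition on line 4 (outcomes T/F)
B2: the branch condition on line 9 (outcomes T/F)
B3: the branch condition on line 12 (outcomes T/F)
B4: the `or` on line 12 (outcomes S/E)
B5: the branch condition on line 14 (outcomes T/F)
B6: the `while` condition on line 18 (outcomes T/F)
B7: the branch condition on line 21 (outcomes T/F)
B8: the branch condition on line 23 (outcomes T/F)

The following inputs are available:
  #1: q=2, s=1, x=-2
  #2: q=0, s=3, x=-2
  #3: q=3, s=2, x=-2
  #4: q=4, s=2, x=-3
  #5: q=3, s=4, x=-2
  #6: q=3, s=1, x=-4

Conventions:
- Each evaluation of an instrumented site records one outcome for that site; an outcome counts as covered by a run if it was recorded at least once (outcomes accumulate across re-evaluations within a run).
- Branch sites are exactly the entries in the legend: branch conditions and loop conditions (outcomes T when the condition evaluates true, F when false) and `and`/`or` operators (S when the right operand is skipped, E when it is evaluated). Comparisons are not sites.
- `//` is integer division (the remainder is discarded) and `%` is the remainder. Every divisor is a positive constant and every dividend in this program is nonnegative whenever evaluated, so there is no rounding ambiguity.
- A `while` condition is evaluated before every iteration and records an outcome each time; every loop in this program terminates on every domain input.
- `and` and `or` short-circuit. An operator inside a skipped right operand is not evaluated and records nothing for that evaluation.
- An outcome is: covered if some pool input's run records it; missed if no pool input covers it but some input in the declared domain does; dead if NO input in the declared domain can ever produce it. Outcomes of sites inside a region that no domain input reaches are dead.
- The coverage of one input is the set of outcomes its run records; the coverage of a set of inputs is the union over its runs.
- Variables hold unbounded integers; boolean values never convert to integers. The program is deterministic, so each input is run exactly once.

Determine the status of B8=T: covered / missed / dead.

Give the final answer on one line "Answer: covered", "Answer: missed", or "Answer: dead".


no pool input records B8=T
checking all 60 inputs in the declared domain: B8=T is never recorded -> dead
Answer: dead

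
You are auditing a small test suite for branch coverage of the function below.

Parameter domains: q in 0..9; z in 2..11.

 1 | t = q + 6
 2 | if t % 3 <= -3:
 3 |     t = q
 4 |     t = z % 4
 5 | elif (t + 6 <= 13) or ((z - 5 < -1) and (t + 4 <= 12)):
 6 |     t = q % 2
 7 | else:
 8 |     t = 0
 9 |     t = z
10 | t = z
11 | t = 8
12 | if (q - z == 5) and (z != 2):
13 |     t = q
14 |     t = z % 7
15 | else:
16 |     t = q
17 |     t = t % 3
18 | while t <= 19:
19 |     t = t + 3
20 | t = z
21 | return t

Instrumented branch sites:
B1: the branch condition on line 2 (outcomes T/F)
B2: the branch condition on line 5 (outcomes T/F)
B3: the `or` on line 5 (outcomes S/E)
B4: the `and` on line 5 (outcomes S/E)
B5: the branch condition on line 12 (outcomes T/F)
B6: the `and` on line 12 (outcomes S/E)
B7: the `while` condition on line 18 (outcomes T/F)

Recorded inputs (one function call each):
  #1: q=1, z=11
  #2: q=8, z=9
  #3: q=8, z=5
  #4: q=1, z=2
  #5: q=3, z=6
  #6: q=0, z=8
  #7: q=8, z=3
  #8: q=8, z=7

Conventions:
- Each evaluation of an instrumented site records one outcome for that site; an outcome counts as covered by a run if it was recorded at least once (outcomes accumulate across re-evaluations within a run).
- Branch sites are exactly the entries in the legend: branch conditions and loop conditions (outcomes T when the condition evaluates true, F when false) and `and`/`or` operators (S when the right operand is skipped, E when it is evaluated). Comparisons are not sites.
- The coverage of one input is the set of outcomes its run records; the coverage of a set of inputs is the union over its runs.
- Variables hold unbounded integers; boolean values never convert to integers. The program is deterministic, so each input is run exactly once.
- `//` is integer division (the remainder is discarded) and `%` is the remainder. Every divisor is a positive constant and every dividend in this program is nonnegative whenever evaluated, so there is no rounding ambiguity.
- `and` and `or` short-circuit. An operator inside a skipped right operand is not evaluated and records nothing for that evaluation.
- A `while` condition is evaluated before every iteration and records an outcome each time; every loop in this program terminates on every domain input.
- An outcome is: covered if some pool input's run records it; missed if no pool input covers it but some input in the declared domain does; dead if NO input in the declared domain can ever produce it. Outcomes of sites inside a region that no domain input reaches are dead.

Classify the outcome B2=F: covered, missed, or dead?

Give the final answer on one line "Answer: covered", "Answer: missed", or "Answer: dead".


B2=F is recorded by pool input(s) 2, 3, 5, 7, 8 -> covered
Answer: covered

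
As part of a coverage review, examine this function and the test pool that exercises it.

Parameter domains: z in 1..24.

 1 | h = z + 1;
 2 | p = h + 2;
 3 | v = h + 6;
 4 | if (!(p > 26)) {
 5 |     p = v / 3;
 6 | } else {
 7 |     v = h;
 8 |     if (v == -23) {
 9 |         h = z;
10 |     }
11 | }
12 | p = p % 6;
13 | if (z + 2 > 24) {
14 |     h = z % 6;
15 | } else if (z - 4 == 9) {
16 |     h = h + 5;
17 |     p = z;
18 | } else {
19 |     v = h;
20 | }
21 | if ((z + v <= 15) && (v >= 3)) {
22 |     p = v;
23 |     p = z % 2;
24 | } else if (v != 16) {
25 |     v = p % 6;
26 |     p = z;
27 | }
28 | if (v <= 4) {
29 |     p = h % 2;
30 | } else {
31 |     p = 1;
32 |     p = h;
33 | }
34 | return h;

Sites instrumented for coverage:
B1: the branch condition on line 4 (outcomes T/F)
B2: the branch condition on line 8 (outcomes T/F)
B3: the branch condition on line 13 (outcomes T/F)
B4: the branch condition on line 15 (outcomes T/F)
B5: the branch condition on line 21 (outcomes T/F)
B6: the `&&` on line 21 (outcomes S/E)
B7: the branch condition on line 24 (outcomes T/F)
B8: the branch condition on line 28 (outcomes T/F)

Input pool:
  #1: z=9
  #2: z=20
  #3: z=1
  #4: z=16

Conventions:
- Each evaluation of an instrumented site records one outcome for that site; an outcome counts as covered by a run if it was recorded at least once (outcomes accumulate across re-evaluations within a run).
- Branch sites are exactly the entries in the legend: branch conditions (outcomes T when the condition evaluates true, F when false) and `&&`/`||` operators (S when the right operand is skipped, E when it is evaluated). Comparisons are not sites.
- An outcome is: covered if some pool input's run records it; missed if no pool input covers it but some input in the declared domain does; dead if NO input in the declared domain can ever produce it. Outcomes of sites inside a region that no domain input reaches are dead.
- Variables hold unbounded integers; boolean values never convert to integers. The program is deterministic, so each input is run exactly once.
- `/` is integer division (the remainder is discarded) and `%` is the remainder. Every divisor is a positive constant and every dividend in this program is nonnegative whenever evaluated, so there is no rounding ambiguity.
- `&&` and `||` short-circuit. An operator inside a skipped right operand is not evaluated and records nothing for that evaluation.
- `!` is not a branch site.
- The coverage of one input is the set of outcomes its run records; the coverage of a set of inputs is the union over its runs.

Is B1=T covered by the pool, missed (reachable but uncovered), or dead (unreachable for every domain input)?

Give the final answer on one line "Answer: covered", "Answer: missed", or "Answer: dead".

B1=T is recorded by pool input(s) 1, 2, 3, 4 -> covered

Answer: covered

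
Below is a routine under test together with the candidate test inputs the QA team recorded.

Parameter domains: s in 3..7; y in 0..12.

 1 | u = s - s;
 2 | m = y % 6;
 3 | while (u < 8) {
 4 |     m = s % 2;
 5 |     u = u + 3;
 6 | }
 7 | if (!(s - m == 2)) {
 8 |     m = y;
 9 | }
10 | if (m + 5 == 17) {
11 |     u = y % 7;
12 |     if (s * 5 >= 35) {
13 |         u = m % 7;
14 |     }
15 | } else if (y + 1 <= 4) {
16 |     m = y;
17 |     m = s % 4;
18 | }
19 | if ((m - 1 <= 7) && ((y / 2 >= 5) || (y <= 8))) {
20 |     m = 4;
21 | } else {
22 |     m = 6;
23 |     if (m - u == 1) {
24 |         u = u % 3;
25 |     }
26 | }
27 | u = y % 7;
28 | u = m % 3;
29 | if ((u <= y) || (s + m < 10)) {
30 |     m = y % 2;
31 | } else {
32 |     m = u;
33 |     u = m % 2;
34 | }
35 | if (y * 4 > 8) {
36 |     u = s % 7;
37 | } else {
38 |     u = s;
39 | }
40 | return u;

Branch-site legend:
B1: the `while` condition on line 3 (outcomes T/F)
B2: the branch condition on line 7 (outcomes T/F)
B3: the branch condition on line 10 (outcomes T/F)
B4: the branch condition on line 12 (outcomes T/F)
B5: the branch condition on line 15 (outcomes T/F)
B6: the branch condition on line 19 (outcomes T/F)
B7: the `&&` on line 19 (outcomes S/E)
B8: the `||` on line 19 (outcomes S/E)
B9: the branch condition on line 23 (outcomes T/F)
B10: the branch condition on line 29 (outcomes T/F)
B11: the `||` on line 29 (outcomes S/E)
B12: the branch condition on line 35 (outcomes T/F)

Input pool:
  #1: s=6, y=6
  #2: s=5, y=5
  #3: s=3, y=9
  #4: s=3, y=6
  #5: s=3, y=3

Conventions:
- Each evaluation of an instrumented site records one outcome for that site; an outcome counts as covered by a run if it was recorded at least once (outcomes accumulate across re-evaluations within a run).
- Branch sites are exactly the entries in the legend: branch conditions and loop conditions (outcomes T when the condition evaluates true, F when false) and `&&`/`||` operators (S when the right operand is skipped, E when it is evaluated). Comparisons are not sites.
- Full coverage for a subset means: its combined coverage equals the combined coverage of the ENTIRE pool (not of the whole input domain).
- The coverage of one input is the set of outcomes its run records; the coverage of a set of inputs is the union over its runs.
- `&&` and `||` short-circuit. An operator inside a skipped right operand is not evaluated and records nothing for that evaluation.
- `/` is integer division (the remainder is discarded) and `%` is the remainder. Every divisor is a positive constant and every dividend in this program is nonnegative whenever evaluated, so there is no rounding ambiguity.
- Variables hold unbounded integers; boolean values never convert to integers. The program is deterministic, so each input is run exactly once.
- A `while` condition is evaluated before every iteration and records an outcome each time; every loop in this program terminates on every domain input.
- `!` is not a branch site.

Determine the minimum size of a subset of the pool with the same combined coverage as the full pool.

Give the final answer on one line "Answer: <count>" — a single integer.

run #1 (s=6, y=6) runs B1->T, B1->T, B1->T, B1->F, B2->T, B3->F, B5->F, B7->E, B8->E, B6->T, B11->S, B10->T, B12->T; records B1=T, B1=F, B2=T, B3=F, B5=F, B6=T, B7=E, B8=E, B10=T, B11=S, B12=T
run #2 (s=5, y=5) runs B1->T, B1->T, B1->T, B1->F, B2->T, B3->F, B5->F, B7->E, B8->E, B6->T, B11->S, B10->T, B12->T; records B1=T, B1=F, B2=T, B3=F, B5=F, B6=T, B7=E, B8=E, B10=T, B11=S, B12=T
run #3 (s=3, y=9) runs B1->T, B1->T, B1->T, B1->F, B2->F, B3->F, B5->F, B7->E, B8->E, B6->F, B9->F, B11->S, B10->T, B12->T; records B1=T, B1=F, B2=F, B3=F, B5=F, B6=F, B7=E, B8=E, B9=F, B10=T, B11=S, B12=T
run #4 (s=3, y=6) runs B1->T, B1->T, B1->T, B1->F, B2->F, B3->F, B5->F, B7->E, B8->E, B6->T, B11->S, B10->T, B12->T; records B1=T, B1=F, B2=F, B3=F, B5=F, B6=T, B7=E, B8=E, B10=T, B11=S, B12=T
run #5 (s=3, y=3) runs B1->T, B1->T, B1->T, B1->F, B2->F, B3->F, B5->T, B7->E, B8->E, B6->T, B11->S, B10->T, B12->T; records B1=T, B1=F, B2=F, B3=F, B5=T, B6=T, B7=E, B8=E, B10=T, B11=S, B12=T
the full pool covers 15 outcomes: B1=T, B1=F, B2=T, B2=F, B3=F, B5=T, B5=F, B6=T, B6=F, B7=E, B8=E, B9=F, B10=T, B11=S, B12=T
no size-1 subset reaches all 15 outcomes (best union: 12/15)
no size-2 subset reaches all 15 outcomes (best union: 14/15)
size 3: inputs {1, 3, 5} cover all 15 outcomes, and no lexicographically smaller subset of this size does

Answer: 3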